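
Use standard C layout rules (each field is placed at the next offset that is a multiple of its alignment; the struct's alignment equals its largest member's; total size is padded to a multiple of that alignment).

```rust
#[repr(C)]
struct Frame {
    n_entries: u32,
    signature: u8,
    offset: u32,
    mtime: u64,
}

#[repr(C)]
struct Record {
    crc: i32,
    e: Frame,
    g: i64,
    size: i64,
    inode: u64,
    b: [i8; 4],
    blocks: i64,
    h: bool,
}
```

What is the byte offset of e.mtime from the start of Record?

24

Frame: 0..4  n_entries  (4B, 4-aligned); 4..5  signature  (1B, 1-aligned); 5..8  -- padding (3B); 8..12  offset  (4B, 4-aligned); 12..16  -- padding (4B); 16..24  mtime  (8B, 8-aligned); sizeof = 24, alignof = 8
0..4  crc  (4B, 4-aligned)
4..8  -- padding (4B)
8..32  e  (24B, 8-aligned)
within Frame: mtime at 16
8 + 16 = 24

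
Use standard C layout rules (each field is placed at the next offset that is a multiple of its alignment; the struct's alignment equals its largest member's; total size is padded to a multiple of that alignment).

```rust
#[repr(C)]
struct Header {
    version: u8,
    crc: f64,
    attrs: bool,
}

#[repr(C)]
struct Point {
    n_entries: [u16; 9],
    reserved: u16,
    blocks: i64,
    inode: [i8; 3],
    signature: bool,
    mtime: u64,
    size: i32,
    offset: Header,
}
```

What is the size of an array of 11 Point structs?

Header: version at 0 (size 1, align 1) → ends 1; pad 7 to align 8 for crc; crc at 8 (size 8, align 8) → ends 16; attrs at 16 (size 1, align 1) → ends 17; tail pad 7 to reach multiple of 8; total 24 bytes, alignment 8
n_entries at 0 (size 18, align 2) → ends 18
reserved at 18 (size 2, align 2) → ends 20
pad 4 to align 8 for blocks
blocks at 24 (size 8, align 8) → ends 32
inode at 32 (size 3, align 1) → ends 35
signature at 35 (size 1, align 1) → ends 36
pad 4 to align 8 for mtime
mtime at 40 (size 8, align 8) → ends 48
size at 48 (size 4, align 4) → ends 52
pad 4 to align 8 for offset
offset at 56 (size 24, align 8) → ends 80
total 80 bytes, alignment 8
array of 11: 11 × 80 = 880

880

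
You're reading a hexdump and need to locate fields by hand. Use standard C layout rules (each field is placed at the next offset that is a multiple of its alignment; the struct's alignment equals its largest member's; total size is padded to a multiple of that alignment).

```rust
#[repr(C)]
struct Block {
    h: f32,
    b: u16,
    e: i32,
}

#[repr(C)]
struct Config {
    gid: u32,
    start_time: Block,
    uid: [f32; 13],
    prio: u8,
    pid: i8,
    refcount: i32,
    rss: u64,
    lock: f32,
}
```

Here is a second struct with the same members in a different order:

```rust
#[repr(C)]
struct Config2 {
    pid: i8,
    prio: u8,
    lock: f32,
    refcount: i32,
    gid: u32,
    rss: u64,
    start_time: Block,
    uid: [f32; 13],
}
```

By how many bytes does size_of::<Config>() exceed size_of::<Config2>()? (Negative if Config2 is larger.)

8

Block: 0..4  h  (4B, 4-aligned); 4..6  b  (2B, 2-aligned); 6..8  -- padding (2B); 8..12  e  (4B, 4-aligned); sizeof = 12, alignof = 4
0..4  gid  (4B, 4-aligned)
4..16  start_time  (12B, 4-aligned)
16..68  uid  (52B, 4-aligned)
68..69  prio  (1B, 1-aligned)
69..70  pid  (1B, 1-aligned)
70..72  -- padding (2B)
72..76  refcount  (4B, 4-aligned)
76..80  -- padding (4B)
80..88  rss  (8B, 8-aligned)
88..92  lock  (4B, 4-aligned)
92..96  -- tail padding (4B)
sizeof = 96, alignof = 8
— Config2 —
0..1  pid  (1B, 1-aligned)
1..2  prio  (1B, 1-aligned)
2..4  -- padding (2B)
4..8  lock  (4B, 4-aligned)
8..12  refcount  (4B, 4-aligned)
12..16  gid  (4B, 4-aligned)
16..24  rss  (8B, 8-aligned)
24..36  start_time  (12B, 4-aligned)
36..88  uid  (52B, 4-aligned)
sizeof = 88, alignof = 8
96 − 88 = 8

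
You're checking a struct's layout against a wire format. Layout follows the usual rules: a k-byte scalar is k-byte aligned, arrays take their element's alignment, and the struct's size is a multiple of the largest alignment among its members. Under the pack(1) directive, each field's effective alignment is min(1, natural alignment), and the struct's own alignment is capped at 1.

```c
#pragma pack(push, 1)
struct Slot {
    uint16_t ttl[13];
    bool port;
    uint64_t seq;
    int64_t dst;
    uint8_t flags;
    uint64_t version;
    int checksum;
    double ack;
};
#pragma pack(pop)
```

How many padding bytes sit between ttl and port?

0

@0: ttl [26B, align 1] → 26
@26: port [1B, align 1] → 27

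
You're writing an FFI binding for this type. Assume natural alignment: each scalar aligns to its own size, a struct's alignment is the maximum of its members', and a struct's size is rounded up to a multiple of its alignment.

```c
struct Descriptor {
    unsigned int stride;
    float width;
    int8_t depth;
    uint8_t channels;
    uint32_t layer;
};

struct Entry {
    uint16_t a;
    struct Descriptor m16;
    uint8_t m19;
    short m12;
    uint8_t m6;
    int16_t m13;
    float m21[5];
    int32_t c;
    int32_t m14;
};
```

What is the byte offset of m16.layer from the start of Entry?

16

Descriptor: 0..4  stride  (4B, 4-aligned); 4..8  width  (4B, 4-aligned); 8..9  depth  (1B, 1-aligned); 9..10  channels  (1B, 1-aligned); 10..12  -- padding (2B); 12..16  layer  (4B, 4-aligned); sizeof = 16, alignof = 4
0..2  a  (2B, 2-aligned)
2..4  -- padding (2B)
4..20  m16  (16B, 4-aligned)
within Descriptor: layer at 12
4 + 12 = 16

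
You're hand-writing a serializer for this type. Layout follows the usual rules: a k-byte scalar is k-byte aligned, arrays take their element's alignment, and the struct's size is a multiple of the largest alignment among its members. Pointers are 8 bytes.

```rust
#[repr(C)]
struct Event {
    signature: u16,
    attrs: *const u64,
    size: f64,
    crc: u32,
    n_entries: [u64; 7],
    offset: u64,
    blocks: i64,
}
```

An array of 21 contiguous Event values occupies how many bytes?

2184

@0: signature [2B, align 2] → 2
+6 pad (align 8)
@8: attrs [8B, align 8] → 16
@16: size [8B, align 8] → 24
@24: crc [4B, align 4] → 28
+4 pad (align 8)
@32: n_entries [56B, align 8] → 88
@88: offset [8B, align 8] → 96
@96: blocks [8B, align 8] → 104
size 104, align 8
array of 21: 21 × 104 = 2184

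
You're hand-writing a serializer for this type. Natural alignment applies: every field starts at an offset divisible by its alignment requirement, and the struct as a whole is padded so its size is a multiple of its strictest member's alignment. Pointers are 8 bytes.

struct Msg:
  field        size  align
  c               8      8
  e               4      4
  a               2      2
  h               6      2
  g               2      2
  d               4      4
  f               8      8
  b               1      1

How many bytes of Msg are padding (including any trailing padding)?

13

0..8  c  (8B, 8-aligned)
8..12  e  (4B, 4-aligned)
12..14  a  (2B, 2-aligned)
14..20  h  (6B, 2-aligned)
20..22  g  (2B, 2-aligned)
22..24  -- padding (2B)
24..28  d  (4B, 4-aligned)
28..32  -- padding (4B)
32..40  f  (8B, 8-aligned)
40..41  b  (1B, 1-aligned)
41..48  -- tail padding (7B)
sizeof = 48, alignof = 8
data bytes 35, size 48 → padding 13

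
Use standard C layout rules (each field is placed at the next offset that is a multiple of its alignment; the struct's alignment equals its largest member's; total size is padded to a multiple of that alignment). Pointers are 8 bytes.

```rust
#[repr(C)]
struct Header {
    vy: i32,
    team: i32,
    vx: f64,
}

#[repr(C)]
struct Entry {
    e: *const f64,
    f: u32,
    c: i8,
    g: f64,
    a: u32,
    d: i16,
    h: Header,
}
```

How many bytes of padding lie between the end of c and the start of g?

3

Header: 0..4  vy  (4B, 4-aligned); 4..8  team  (4B, 4-aligned); 8..16  vx  (8B, 8-aligned); sizeof = 16, alignof = 8
0..8  e  (8B, 8-aligned)
8..12  f  (4B, 4-aligned)
12..13  c  (1B, 1-aligned)
13..16  -- padding (3B)
16..24  g  (8B, 8-aligned)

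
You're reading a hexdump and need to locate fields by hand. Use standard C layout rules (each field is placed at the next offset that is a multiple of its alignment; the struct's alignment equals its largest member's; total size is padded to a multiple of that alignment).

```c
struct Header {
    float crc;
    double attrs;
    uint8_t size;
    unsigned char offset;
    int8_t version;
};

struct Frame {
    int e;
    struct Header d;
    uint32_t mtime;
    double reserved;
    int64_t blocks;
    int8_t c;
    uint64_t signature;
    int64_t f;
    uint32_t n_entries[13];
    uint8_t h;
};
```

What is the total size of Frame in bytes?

Header: 0..4  crc  (4B, 4-aligned); 4..8  -- padding (4B); 8..16  attrs  (8B, 8-aligned); 16..17  size  (1B, 1-aligned); 17..18  offset  (1B, 1-aligned); 18..19  version  (1B, 1-aligned); 19..24  -- tail padding (5B); sizeof = 24, alignof = 8
0..4  e  (4B, 4-aligned)
4..8  -- padding (4B)
8..32  d  (24B, 8-aligned)
32..36  mtime  (4B, 4-aligned)
36..40  -- padding (4B)
40..48  reserved  (8B, 8-aligned)
48..56  blocks  (8B, 8-aligned)
56..57  c  (1B, 1-aligned)
57..64  -- padding (7B)
64..72  signature  (8B, 8-aligned)
72..80  f  (8B, 8-aligned)
80..132  n_entries  (52B, 4-aligned)
132..133  h  (1B, 1-aligned)
133..136  -- tail padding (3B)
sizeof = 136, alignof = 8

136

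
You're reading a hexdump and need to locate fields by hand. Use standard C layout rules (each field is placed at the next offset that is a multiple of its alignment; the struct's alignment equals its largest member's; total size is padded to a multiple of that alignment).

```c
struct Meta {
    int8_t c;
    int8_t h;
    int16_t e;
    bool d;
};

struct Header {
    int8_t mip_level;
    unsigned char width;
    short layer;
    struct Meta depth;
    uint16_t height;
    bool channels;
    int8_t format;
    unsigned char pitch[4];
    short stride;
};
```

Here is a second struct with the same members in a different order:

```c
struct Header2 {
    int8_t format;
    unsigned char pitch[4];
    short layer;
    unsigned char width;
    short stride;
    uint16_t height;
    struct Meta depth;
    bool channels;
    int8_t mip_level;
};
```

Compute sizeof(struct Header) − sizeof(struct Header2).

-2

Meta: @0: c [1B, align 1] → 1; @1: h [1B, align 1] → 2; @2: e [2B, align 2] → 4; @4: d [1B, align 1] → 5; +1 tail pad (align 2); size 6, align 2
@0: mip_level [1B, align 1] → 1
@1: width [1B, align 1] → 2
@2: layer [2B, align 2] → 4
@4: depth [6B, align 2] → 10
@10: height [2B, align 2] → 12
@12: channels [1B, align 1] → 13
@13: format [1B, align 1] → 14
@14: pitch [4B, align 1] → 18
@18: stride [2B, align 2] → 20
size 20, align 2
— Header2 —
@0: format [1B, align 1] → 1
@1: pitch [4B, align 1] → 5
+1 pad (align 2)
@6: layer [2B, align 2] → 8
@8: width [1B, align 1] → 9
+1 pad (align 2)
@10: stride [2B, align 2] → 12
@12: height [2B, align 2] → 14
@14: depth [6B, align 2] → 20
@20: channels [1B, align 1] → 21
@21: mip_level [1B, align 1] → 22
size 22, align 2
20 − 22 = -2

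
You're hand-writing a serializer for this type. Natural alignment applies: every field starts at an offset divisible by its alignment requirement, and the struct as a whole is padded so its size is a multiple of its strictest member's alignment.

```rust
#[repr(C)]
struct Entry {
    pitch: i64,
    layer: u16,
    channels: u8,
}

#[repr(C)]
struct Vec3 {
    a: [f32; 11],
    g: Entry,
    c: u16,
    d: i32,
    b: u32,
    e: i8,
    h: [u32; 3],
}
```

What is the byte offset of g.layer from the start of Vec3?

56

Entry: 0..8  pitch  (8B, 8-aligned); 8..10  layer  (2B, 2-aligned); 10..11  channels  (1B, 1-aligned); 11..16  -- tail padding (5B); sizeof = 16, alignof = 8
0..44  a  (44B, 4-aligned)
44..48  -- padding (4B)
48..64  g  (16B, 8-aligned)
within Entry: layer at 8
48 + 8 = 56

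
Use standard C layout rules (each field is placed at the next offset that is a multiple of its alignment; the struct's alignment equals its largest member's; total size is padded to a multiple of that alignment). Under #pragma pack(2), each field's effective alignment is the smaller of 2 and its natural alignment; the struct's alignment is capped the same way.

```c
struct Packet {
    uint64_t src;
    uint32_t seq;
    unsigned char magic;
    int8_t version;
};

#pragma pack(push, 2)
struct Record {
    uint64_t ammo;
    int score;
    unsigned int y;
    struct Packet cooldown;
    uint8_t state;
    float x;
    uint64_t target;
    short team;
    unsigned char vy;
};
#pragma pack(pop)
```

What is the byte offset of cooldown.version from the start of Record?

Packet: @0: src [8B, align 8] → 8; @8: seq [4B, align 4] → 12; @12: magic [1B, align 1] → 13; @13: version [1B, align 1] → 14; +2 tail pad (align 8); size 16, align 8
@0: ammo [8B, align 2] → 8
@8: score [4B, align 2] → 12
@12: y [4B, align 2] → 16
@16: cooldown [16B, align 2] → 32
within Packet: version at 13
16 + 13 = 29

29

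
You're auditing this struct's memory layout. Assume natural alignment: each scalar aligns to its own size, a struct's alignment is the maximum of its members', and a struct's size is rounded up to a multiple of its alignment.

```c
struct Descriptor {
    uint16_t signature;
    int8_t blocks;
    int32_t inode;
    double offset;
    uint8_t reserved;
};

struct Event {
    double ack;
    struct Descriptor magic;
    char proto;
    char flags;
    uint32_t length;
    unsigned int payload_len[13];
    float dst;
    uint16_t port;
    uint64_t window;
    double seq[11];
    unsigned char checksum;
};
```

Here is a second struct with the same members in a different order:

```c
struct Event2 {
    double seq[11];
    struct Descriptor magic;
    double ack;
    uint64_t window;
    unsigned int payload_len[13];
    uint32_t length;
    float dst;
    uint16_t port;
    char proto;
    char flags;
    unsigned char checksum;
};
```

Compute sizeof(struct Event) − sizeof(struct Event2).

Descriptor: signature at 0 (size 2, align 2) → ends 2; blocks at 2 (size 1, align 1) → ends 3; pad 1 to align 4 for inode; inode at 4 (size 4, align 4) → ends 8; offset at 8 (size 8, align 8) → ends 16; reserved at 16 (size 1, align 1) → ends 17; tail pad 7 to reach multiple of 8; total 24 bytes, alignment 8
ack at 0 (size 8, align 8) → ends 8
magic at 8 (size 24, align 8) → ends 32
proto at 32 (size 1, align 1) → ends 33
flags at 33 (size 1, align 1) → ends 34
pad 2 to align 4 for length
length at 36 (size 4, align 4) → ends 40
payload_len at 40 (size 52, align 4) → ends 92
dst at 92 (size 4, align 4) → ends 96
port at 96 (size 2, align 2) → ends 98
pad 6 to align 8 for window
window at 104 (size 8, align 8) → ends 112
seq at 112 (size 88, align 8) → ends 200
checksum at 200 (size 1, align 1) → ends 201
tail pad 7 to reach multiple of 8
total 208 bytes, alignment 8
— Event2 —
seq at 0 (size 88, align 8) → ends 88
magic at 88 (size 24, align 8) → ends 112
ack at 112 (size 8, align 8) → ends 120
window at 120 (size 8, align 8) → ends 128
payload_len at 128 (size 52, align 4) → ends 180
length at 180 (size 4, align 4) → ends 184
dst at 184 (size 4, align 4) → ends 188
port at 188 (size 2, align 2) → ends 190
proto at 190 (size 1, align 1) → ends 191
flags at 191 (size 1, align 1) → ends 192
checksum at 192 (size 1, align 1) → ends 193
tail pad 7 to reach multiple of 8
total 200 bytes, alignment 8
208 − 200 = 8

8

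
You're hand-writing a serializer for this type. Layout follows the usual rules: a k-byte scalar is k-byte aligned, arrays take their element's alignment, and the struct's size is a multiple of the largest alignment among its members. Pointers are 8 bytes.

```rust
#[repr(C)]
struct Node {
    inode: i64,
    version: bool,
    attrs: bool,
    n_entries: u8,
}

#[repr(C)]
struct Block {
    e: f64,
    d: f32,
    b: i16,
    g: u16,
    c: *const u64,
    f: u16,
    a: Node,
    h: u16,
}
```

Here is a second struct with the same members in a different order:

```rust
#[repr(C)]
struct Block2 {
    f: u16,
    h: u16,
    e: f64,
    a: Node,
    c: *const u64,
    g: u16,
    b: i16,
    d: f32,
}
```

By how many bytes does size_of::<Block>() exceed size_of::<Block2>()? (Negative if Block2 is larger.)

8

Node: @0: inode [8B, align 8] → 8; @8: version [1B, align 1] → 9; @9: attrs [1B, align 1] → 10; @10: n_entries [1B, align 1] → 11; +5 tail pad (align 8); size 16, align 8
@0: e [8B, align 8] → 8
@8: d [4B, align 4] → 12
@12: b [2B, align 2] → 14
@14: g [2B, align 2] → 16
@16: c [8B, align 8] → 24
@24: f [2B, align 2] → 26
+6 pad (align 8)
@32: a [16B, align 8] → 48
@48: h [2B, align 2] → 50
+6 tail pad (align 8)
size 56, align 8
— Block2 —
@0: f [2B, align 2] → 2
@2: h [2B, align 2] → 4
+4 pad (align 8)
@8: e [8B, align 8] → 16
@16: a [16B, align 8] → 32
@32: c [8B, align 8] → 40
@40: g [2B, align 2] → 42
@42: b [2B, align 2] → 44
@44: d [4B, align 4] → 48
size 48, align 8
56 − 48 = 8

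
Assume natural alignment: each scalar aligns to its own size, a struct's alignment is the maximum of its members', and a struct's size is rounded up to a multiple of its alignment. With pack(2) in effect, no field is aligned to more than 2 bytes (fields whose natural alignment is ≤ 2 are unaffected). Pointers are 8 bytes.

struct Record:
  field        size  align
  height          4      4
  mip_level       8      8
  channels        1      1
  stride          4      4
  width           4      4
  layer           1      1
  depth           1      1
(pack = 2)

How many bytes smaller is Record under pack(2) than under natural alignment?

natural layout:
  0..4  height  (4B, 4-aligned)
  4..8  -- padding (4B)
  8..16  mip_level  (8B, 8-aligned)
  16..17  channels  (1B, 1-aligned)
  17..20  -- padding (3B)
  20..24  stride  (4B, 4-aligned)
  24..28  width  (4B, 4-aligned)
  28..29  layer  (1B, 1-aligned)
  29..30  depth  (1B, 1-aligned)
  30..32  -- tail padding (2B)
  sizeof = 32, alignof = 8
packed(2) layout:
  0..4  height  (4B, 2-aligned)
  4..12  mip_level  (8B, 2-aligned)
  12..13  channels  (1B, 1-aligned)
  13..14  -- padding (1B)
  14..18  stride  (4B, 2-aligned)
  18..22  width  (4B, 2-aligned)
  22..23  layer  (1B, 1-aligned)
  23..24  depth  (1B, 1-aligned)
  sizeof = 24, alignof = 2
32 − 24 = 8

8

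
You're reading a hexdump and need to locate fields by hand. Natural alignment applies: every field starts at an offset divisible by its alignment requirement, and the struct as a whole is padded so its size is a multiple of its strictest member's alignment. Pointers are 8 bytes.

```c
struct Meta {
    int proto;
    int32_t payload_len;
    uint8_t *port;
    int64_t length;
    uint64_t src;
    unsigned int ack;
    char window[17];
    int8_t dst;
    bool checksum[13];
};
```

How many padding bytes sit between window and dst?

proto at 0 (size 4, align 4) → ends 4
payload_len at 4 (size 4, align 4) → ends 8
port at 8 (size 8, align 8) → ends 16
length at 16 (size 8, align 8) → ends 24
src at 24 (size 8, align 8) → ends 32
ack at 32 (size 4, align 4) → ends 36
window at 36 (size 17, align 1) → ends 53
dst at 53 (size 1, align 1) → ends 54

0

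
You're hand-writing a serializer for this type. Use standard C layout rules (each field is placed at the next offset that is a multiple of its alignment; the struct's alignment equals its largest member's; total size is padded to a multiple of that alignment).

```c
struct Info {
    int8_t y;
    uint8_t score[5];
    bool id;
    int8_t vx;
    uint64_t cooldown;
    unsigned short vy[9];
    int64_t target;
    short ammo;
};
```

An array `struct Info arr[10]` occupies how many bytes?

560

y at 0 (size 1, align 1) → ends 1
score at 1 (size 5, align 1) → ends 6
id at 6 (size 1, align 1) → ends 7
vx at 7 (size 1, align 1) → ends 8
cooldown at 8 (size 8, align 8) → ends 16
vy at 16 (size 18, align 2) → ends 34
pad 6 to align 8 for target
target at 40 (size 8, align 8) → ends 48
ammo at 48 (size 2, align 2) → ends 50
tail pad 6 to reach multiple of 8
total 56 bytes, alignment 8
array of 10: 10 × 56 = 560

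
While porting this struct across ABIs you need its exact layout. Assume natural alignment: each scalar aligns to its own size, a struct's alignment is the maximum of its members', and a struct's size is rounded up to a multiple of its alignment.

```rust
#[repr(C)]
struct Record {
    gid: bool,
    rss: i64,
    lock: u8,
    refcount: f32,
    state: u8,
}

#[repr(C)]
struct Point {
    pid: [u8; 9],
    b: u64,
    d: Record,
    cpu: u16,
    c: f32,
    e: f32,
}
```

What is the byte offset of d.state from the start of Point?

Record: gid at 0 (size 1, align 1) → ends 1; pad 7 to align 8 for rss; rss at 8 (size 8, align 8) → ends 16; lock at 16 (size 1, align 1) → ends 17; pad 3 to align 4 for refcount; refcount at 20 (size 4, align 4) → ends 24; state at 24 (size 1, align 1) → ends 25; tail pad 7 to reach multiple of 8; total 32 bytes, alignment 8
pid at 0 (size 9, align 1) → ends 9
pad 7 to align 8 for b
b at 16 (size 8, align 8) → ends 24
d at 24 (size 32, align 8) → ends 56
within Record: state at 24
24 + 24 = 48

48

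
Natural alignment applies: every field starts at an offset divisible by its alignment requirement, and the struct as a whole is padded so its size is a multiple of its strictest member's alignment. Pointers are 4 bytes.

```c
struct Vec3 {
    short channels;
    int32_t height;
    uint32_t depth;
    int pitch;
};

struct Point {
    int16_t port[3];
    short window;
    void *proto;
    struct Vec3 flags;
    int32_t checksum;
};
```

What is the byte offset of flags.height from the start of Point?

Vec3: 0..2  channels  (2B, 2-aligned); 2..4  -- padding (2B); 4..8  height  (4B, 4-aligned); 8..12  depth  (4B, 4-aligned); 12..16  pitch  (4B, 4-aligned); sizeof = 16, alignof = 4
0..6  port  (6B, 2-aligned)
6..8  window  (2B, 2-aligned)
8..12  proto  (4B, 4-aligned)
12..28  flags  (16B, 4-aligned)
within Vec3: height at 4
12 + 4 = 16

16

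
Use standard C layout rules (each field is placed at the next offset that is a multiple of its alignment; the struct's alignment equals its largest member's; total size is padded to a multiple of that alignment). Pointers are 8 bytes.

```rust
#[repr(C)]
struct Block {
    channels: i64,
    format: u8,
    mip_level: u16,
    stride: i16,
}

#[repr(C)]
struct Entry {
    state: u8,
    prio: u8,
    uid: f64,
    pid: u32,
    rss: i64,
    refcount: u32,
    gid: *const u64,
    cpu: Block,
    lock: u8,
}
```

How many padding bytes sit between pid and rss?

4

Block: @0: channels [8B, align 8] → 8; @8: format [1B, align 1] → 9; +1 pad (align 2); @10: mip_level [2B, align 2] → 12; @12: stride [2B, align 2] → 14; +2 tail pad (align 8); size 16, align 8
@0: state [1B, align 1] → 1
@1: prio [1B, align 1] → 2
+6 pad (align 8)
@8: uid [8B, align 8] → 16
@16: pid [4B, align 4] → 20
+4 pad (align 8)
@24: rss [8B, align 8] → 32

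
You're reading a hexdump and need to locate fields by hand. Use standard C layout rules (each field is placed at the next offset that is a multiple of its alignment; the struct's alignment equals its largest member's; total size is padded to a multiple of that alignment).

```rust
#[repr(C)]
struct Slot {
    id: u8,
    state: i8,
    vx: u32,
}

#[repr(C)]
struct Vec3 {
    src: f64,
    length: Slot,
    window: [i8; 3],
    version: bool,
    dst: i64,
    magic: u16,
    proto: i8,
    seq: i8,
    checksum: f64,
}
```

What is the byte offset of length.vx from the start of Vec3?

Slot: @0: id [1B, align 1] → 1; @1: state [1B, align 1] → 2; +2 pad (align 4); @4: vx [4B, align 4] → 8; size 8, align 4
@0: src [8B, align 8] → 8
@8: length [8B, align 4] → 16
within Slot: vx at 4
8 + 4 = 12

12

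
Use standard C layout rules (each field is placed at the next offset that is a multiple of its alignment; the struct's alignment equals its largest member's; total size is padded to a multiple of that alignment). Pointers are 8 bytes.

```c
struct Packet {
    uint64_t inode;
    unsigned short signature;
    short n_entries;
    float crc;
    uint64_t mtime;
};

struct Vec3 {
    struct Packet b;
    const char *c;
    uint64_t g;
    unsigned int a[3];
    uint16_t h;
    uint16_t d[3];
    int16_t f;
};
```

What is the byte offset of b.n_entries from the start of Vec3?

Packet: 0..8  inode  (8B, 8-aligned); 8..10  signature  (2B, 2-aligned); 10..12  n_entries  (2B, 2-aligned); 12..16  crc  (4B, 4-aligned); 16..24  mtime  (8B, 8-aligned); sizeof = 24, alignof = 8
0..24  b  (24B, 8-aligned)
within Packet: n_entries at 10
0 + 10 = 10

10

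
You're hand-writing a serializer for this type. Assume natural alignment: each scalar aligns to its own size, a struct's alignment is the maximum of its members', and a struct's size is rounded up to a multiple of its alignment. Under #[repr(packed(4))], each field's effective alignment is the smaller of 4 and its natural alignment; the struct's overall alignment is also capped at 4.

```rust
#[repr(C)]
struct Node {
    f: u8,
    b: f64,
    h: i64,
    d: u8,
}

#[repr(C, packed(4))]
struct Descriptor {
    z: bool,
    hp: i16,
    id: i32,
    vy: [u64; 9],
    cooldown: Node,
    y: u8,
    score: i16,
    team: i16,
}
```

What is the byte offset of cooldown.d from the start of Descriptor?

Node: @0: f [1B, align 1] → 1; +7 pad (align 8); @8: b [8B, align 8] → 16; @16: h [8B, align 8] → 24; @24: d [1B, align 1] → 25; +7 tail pad (align 8); size 32, align 8
@0: z [1B, align 1] → 1
+1 pad (align 2)
@2: hp [2B, align 2] → 4
@4: id [4B, align 4] → 8
@8: vy [72B, align 4] → 80
@80: cooldown [32B, align 4] → 112
within Node: d at 24
80 + 24 = 104

104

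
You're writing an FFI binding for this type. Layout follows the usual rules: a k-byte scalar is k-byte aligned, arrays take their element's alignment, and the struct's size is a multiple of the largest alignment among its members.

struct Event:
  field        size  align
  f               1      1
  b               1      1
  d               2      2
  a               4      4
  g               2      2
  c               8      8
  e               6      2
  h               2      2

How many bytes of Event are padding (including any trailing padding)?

6

f at 0 (size 1, align 1) → ends 1
b at 1 (size 1, align 1) → ends 2
d at 2 (size 2, align 2) → ends 4
a at 4 (size 4, align 4) → ends 8
g at 8 (size 2, align 2) → ends 10
pad 6 to align 8 for c
c at 16 (size 8, align 8) → ends 24
e at 24 (size 6, align 2) → ends 30
h at 30 (size 2, align 2) → ends 32
total 32 bytes, alignment 8
data bytes 26, size 32 → padding 6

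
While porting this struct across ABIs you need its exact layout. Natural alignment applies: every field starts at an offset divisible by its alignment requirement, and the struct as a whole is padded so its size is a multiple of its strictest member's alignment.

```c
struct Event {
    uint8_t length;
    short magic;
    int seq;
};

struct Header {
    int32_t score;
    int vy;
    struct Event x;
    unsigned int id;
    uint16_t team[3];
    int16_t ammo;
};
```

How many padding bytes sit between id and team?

Event: @0: length [1B, align 1] → 1; +1 pad (align 2); @2: magic [2B, align 2] → 4; @4: seq [4B, align 4] → 8; size 8, align 4
@0: score [4B, align 4] → 4
@4: vy [4B, align 4] → 8
@8: x [8B, align 4] → 16
@16: id [4B, align 4] → 20
@20: team [6B, align 2] → 26

0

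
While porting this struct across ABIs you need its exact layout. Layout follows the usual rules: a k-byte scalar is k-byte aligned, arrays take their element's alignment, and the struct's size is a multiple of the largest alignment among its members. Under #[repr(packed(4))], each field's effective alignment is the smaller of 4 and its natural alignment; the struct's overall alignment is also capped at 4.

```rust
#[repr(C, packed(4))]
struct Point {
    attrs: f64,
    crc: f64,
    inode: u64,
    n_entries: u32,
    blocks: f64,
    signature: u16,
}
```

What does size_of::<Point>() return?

0..8  attrs  (8B, 4-aligned)
8..16  crc  (8B, 4-aligned)
16..24  inode  (8B, 4-aligned)
24..28  n_entries  (4B, 4-aligned)
28..36  blocks  (8B, 4-aligned)
36..38  signature  (2B, 2-aligned)
38..40  -- tail padding (2B)
sizeof = 40, alignof = 4

40 bytes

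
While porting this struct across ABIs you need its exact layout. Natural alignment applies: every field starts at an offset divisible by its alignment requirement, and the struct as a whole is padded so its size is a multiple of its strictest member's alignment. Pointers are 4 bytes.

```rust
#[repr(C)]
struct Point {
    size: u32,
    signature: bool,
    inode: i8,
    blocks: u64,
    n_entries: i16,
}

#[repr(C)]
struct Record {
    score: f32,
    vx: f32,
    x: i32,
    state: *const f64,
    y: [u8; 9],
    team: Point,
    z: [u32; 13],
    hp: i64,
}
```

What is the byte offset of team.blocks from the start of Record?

40

Point: @0: size [4B, align 4] → 4; @4: signature [1B, align 1] → 5; @5: inode [1B, align 1] → 6; +2 pad (align 8); @8: blocks [8B, align 8] → 16; @16: n_entries [2B, align 2] → 18; +6 tail pad (align 8); size 24, align 8
@0: score [4B, align 4] → 4
@4: vx [4B, align 4] → 8
@8: x [4B, align 4] → 12
@12: state [4B, align 4] → 16
@16: y [9B, align 1] → 25
+7 pad (align 8)
@32: team [24B, align 8] → 56
within Point: blocks at 8
32 + 8 = 40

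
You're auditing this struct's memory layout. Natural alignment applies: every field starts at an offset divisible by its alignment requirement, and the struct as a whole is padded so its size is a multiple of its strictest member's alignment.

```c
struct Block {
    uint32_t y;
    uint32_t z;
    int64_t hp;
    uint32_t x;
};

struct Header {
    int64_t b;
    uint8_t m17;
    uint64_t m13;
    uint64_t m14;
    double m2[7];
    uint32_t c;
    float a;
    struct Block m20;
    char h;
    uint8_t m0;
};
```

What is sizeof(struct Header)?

128

Block: 0..4  y  (4B, 4-aligned); 4..8  z  (4B, 4-aligned); 8..16  hp  (8B, 8-aligned); 16..20  x  (4B, 4-aligned); 20..24  -- tail padding (4B); sizeof = 24, alignof = 8
0..8  b  (8B, 8-aligned)
8..9  m17  (1B, 1-aligned)
9..16  -- padding (7B)
16..24  m13  (8B, 8-aligned)
24..32  m14  (8B, 8-aligned)
32..88  m2  (56B, 8-aligned)
88..92  c  (4B, 4-aligned)
92..96  a  (4B, 4-aligned)
96..120  m20  (24B, 8-aligned)
120..121  h  (1B, 1-aligned)
121..122  m0  (1B, 1-aligned)
122..128  -- tail padding (6B)
sizeof = 128, alignof = 8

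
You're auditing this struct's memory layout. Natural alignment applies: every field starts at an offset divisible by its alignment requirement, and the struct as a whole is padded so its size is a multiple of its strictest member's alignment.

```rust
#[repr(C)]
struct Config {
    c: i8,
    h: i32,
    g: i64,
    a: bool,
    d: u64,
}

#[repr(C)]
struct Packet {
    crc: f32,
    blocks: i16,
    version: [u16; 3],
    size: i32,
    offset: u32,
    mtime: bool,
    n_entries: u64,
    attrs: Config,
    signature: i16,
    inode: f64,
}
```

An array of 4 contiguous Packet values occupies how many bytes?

320

Config: 0..1  c  (1B, 1-aligned); 1..4  -- padding (3B); 4..8  h  (4B, 4-aligned); 8..16  g  (8B, 8-aligned); 16..17  a  (1B, 1-aligned); 17..24  -- padding (7B); 24..32  d  (8B, 8-aligned); sizeof = 32, alignof = 8
0..4  crc  (4B, 4-aligned)
4..6  blocks  (2B, 2-aligned)
6..12  version  (6B, 2-aligned)
12..16  size  (4B, 4-aligned)
16..20  offset  (4B, 4-aligned)
20..21  mtime  (1B, 1-aligned)
21..24  -- padding (3B)
24..32  n_entries  (8B, 8-aligned)
32..64  attrs  (32B, 8-aligned)
64..66  signature  (2B, 2-aligned)
66..72  -- padding (6B)
72..80  inode  (8B, 8-aligned)
sizeof = 80, alignof = 8
array of 4: 4 × 80 = 320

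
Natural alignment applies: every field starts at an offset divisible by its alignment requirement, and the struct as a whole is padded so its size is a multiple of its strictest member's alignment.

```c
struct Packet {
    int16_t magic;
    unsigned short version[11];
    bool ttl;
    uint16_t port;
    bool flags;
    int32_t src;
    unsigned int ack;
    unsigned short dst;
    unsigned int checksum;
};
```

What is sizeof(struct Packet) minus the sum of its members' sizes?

magic at 0 (size 2, align 2) → ends 2
version at 2 (size 22, align 2) → ends 24
ttl at 24 (size 1, align 1) → ends 25
pad 1 to align 2 for port
port at 26 (size 2, align 2) → ends 28
flags at 28 (size 1, align 1) → ends 29
pad 3 to align 4 for src
src at 32 (size 4, align 4) → ends 36
ack at 36 (size 4, align 4) → ends 40
dst at 40 (size 2, align 2) → ends 42
pad 2 to align 4 for checksum
checksum at 44 (size 4, align 4) → ends 48
total 48 bytes, alignment 4
data bytes 42, size 48 → padding 6

6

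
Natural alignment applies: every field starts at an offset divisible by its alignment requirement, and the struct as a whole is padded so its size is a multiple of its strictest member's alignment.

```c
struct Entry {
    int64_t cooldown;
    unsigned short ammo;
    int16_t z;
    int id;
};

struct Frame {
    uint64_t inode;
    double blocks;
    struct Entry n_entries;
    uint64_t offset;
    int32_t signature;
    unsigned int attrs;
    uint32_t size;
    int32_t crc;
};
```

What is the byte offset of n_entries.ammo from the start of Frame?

Entry: 0..8  cooldown  (8B, 8-aligned); 8..10  ammo  (2B, 2-aligned); 10..12  z  (2B, 2-aligned); 12..16  id  (4B, 4-aligned); sizeof = 16, alignof = 8
0..8  inode  (8B, 8-aligned)
8..16  blocks  (8B, 8-aligned)
16..32  n_entries  (16B, 8-aligned)
within Entry: ammo at 8
16 + 8 = 24

24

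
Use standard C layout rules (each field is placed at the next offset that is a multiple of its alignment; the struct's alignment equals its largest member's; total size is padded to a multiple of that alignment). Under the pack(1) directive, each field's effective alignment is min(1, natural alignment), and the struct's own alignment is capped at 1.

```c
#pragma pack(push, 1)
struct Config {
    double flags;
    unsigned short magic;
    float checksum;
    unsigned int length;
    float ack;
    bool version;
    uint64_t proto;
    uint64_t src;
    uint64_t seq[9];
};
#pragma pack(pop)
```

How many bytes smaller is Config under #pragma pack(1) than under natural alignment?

9

natural layout:
  0..8  flags  (8B, 8-aligned)
  8..10  magic  (2B, 2-aligned)
  10..12  -- padding (2B)
  12..16  checksum  (4B, 4-aligned)
  16..20  length  (4B, 4-aligned)
  20..24  ack  (4B, 4-aligned)
  24..25  version  (1B, 1-aligned)
  25..32  -- padding (7B)
  32..40  proto  (8B, 8-aligned)
  40..48  src  (8B, 8-aligned)
  48..120  seq  (72B, 8-aligned)
  sizeof = 120, alignof = 8
packed(1) layout:
  0..8  flags  (8B, 1-aligned)
  8..10  magic  (2B, 1-aligned)
  10..14  checksum  (4B, 1-aligned)
  14..18  length  (4B, 1-aligned)
  18..22  ack  (4B, 1-aligned)
  22..23  version  (1B, 1-aligned)
  23..31  proto  (8B, 1-aligned)
  31..39  src  (8B, 1-aligned)
  39..111  seq  (72B, 1-aligned)
  sizeof = 111, alignof = 1
120 − 111 = 9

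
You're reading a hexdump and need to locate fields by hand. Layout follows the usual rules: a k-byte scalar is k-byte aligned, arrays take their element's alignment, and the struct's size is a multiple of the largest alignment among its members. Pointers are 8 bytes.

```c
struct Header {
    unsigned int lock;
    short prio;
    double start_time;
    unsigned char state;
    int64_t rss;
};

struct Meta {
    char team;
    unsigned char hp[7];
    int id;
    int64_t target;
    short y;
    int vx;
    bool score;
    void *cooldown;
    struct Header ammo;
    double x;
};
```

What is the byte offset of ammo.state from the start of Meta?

64

Header: @0: lock [4B, align 4] → 4; @4: prio [2B, align 2] → 6; +2 pad (align 8); @8: start_time [8B, align 8] → 16; @16: state [1B, align 1] → 17; +7 pad (align 8); @24: rss [8B, align 8] → 32; size 32, align 8
@0: team [1B, align 1] → 1
@1: hp [7B, align 1] → 8
@8: id [4B, align 4] → 12
+4 pad (align 8)
@16: target [8B, align 8] → 24
@24: y [2B, align 2] → 26
+2 pad (align 4)
@28: vx [4B, align 4] → 32
@32: score [1B, align 1] → 33
+7 pad (align 8)
@40: cooldown [8B, align 8] → 48
@48: ammo [32B, align 8] → 80
within Header: state at 16
48 + 16 = 64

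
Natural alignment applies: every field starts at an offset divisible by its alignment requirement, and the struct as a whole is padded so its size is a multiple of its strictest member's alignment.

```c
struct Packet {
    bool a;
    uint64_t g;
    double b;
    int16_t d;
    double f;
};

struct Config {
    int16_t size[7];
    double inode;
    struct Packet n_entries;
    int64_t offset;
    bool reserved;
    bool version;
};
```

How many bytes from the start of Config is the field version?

73

Packet: 0..1  a  (1B, 1-aligned); 1..8  -- padding (7B); 8..16  g  (8B, 8-aligned); 16..24  b  (8B, 8-aligned); 24..26  d  (2B, 2-aligned); 26..32  -- padding (6B); 32..40  f  (8B, 8-aligned); sizeof = 40, alignof = 8
0..14  size  (14B, 2-aligned)
14..16  -- padding (2B)
16..24  inode  (8B, 8-aligned)
24..64  n_entries  (40B, 8-aligned)
64..72  offset  (8B, 8-aligned)
72..73  reserved  (1B, 1-aligned)
73..74  version  (1B, 1-aligned)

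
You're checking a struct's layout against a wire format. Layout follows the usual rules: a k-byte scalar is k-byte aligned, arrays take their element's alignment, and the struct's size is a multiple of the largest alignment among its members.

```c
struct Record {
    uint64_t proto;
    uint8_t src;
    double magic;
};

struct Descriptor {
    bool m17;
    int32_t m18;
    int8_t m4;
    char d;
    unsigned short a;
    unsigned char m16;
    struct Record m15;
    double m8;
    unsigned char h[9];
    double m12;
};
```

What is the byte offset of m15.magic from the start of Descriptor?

32

Record: proto at 0 (size 8, align 8) → ends 8; src at 8 (size 1, align 1) → ends 9; pad 7 to align 8 for magic; magic at 16 (size 8, align 8) → ends 24; total 24 bytes, alignment 8
m17 at 0 (size 1, align 1) → ends 1
pad 3 to align 4 for m18
m18 at 4 (size 4, align 4) → ends 8
m4 at 8 (size 1, align 1) → ends 9
d at 9 (size 1, align 1) → ends 10
a at 10 (size 2, align 2) → ends 12
m16 at 12 (size 1, align 1) → ends 13
pad 3 to align 8 for m15
m15 at 16 (size 24, align 8) → ends 40
within Record: magic at 16
16 + 16 = 32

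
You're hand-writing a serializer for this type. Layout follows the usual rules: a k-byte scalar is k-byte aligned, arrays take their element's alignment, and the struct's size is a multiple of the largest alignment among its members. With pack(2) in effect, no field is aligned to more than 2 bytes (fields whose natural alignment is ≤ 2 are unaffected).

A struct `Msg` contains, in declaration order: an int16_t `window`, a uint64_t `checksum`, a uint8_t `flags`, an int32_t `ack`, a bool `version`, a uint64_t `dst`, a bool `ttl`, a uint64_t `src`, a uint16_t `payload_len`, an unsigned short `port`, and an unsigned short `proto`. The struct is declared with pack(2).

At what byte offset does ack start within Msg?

12

0..2  window  (2B, 2-aligned)
2..10  checksum  (8B, 2-aligned)
10..11  flags  (1B, 1-aligned)
11..12  -- padding (1B)
12..16  ack  (4B, 2-aligned)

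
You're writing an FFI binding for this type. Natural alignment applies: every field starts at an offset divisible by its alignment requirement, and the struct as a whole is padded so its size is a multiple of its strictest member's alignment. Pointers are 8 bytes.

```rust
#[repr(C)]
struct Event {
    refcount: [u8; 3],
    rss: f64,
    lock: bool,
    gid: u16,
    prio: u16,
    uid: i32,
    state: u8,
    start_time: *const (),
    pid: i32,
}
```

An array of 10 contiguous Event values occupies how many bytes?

refcount at 0 (size 3, align 1) → ends 3
pad 5 to align 8 for rss
rss at 8 (size 8, align 8) → ends 16
lock at 16 (size 1, align 1) → ends 17
pad 1 to align 2 for gid
gid at 18 (size 2, align 2) → ends 20
prio at 20 (size 2, align 2) → ends 22
pad 2 to align 4 for uid
uid at 24 (size 4, align 4) → ends 28
state at 28 (size 1, align 1) → ends 29
pad 3 to align 8 for start_time
start_time at 32 (size 8, align 8) → ends 40
pid at 40 (size 4, align 4) → ends 44
tail pad 4 to reach multiple of 8
total 48 bytes, alignment 8
array of 10: 10 × 48 = 480

480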